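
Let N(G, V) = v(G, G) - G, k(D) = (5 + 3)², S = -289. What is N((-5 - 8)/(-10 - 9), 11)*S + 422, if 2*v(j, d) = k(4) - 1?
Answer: -322383/38 ≈ -8483.8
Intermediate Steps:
k(D) = 64 (k(D) = 8² = 64)
v(j, d) = 63/2 (v(j, d) = (64 - 1)/2 = (½)*63 = 63/2)
N(G, V) = 63/2 - G
N((-5 - 8)/(-10 - 9), 11)*S + 422 = (63/2 - (-5 - 8)/(-10 - 9))*(-289) + 422 = (63/2 - (-13)/(-19))*(-289) + 422 = (63/2 - (-13)*(-1)/19)*(-289) + 422 = (63/2 - 1*13/19)*(-289) + 422 = (63/2 - 13/19)*(-289) + 422 = (1171/38)*(-289) + 422 = -338419/38 + 422 = -322383/38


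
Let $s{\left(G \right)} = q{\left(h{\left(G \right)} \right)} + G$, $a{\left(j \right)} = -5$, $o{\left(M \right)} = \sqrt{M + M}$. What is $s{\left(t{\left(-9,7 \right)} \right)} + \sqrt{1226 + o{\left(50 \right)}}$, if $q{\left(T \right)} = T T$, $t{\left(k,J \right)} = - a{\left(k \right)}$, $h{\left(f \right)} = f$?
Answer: $30 + 2 \sqrt{309} \approx 65.157$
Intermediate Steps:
$o{\left(M \right)} = \sqrt{2} \sqrt{M}$ ($o{\left(M \right)} = \sqrt{2 M} = \sqrt{2} \sqrt{M}$)
$t{\left(k,J \right)} = 5$ ($t{\left(k,J \right)} = \left(-1\right) \left(-5\right) = 5$)
$q{\left(T \right)} = T^{2}$
$s{\left(G \right)} = G + G^{2}$ ($s{\left(G \right)} = G^{2} + G = G + G^{2}$)
$s{\left(t{\left(-9,7 \right)} \right)} + \sqrt{1226 + o{\left(50 \right)}} = 5 \left(1 + 5\right) + \sqrt{1226 + \sqrt{2} \sqrt{50}} = 5 \cdot 6 + \sqrt{1226 + \sqrt{2} \cdot 5 \sqrt{2}} = 30 + \sqrt{1226 + 10} = 30 + \sqrt{1236} = 30 + 2 \sqrt{309}$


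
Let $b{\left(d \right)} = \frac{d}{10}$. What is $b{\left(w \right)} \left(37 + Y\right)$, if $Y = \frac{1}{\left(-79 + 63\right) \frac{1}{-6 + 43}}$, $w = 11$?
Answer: $\frac{1221}{32} \approx 38.156$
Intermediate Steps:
$b{\left(d \right)} = \frac{d}{10}$ ($b{\left(d \right)} = d \frac{1}{10} = \frac{d}{10}$)
$Y = - \frac{37}{16}$ ($Y = \frac{1}{\left(-16\right) \frac{1}{37}} = \frac{1}{- \frac{16}{37}} = - \frac{37}{16} \approx -2.3125$)
$b{\left(w \right)} \left(37 + Y\right) = \frac{1}{10} \cdot 11 \left(37 - \frac{37}{16}\right) = \frac{11}{10} \cdot \frac{555}{16} = \frac{1221}{32}$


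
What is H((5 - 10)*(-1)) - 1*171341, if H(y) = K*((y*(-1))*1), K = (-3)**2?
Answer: -171386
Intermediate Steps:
K = 9
H(y) = -9*y (H(y) = 9*((y*(-1))*1) = 9*(-y*1) = 9*(-y) = -9*y)
H((5 - 10)*(-1)) - 1*171341 = -9*(5 - 10)*(-1) - 1*171341 = -(-45)*(-1) - 171341 = -9*5 - 171341 = -45 - 171341 = -171386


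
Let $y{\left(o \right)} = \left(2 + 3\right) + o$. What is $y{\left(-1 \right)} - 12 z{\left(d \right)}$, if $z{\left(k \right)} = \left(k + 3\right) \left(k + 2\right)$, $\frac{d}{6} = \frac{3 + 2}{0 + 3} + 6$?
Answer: $-28220$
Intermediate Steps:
$y{\left(o \right)} = 5 + o$
$d = 46$ ($d = 6 \left(\frac{3 + 2}{0 + 3} + 6\right) = 6 \left(\frac{5}{3} + 6\right) = 6 \cdot \frac{23}{3} = 46$)
$z{\left(k \right)} = \left(2 + k\right) \left(3 + k\right)$ ($z{\left(k \right)} = \left(3 + k\right) \left(2 + k\right) = \left(2 + k\right) \left(3 + k\right)$)
$y{\left(-1 \right)} - 12 z{\left(d \right)} = \left(5 - 1\right) - 12 \left(6 + 46^{2} + 5 \cdot 46\right) = 4 - 12 \left(6 + 2116 + 230\right) = 4 - 28224 = -28220$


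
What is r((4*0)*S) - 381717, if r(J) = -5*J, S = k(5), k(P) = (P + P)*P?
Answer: -381717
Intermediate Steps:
k(P) = 2*P² (k(P) = (2*P)*P = 2*P²)
S = 50 (S = 2*5² = 2*25 = 50)
r((4*0)*S) - 381717 = -5*4*0*50 - 381717 = -0*50 - 381717 = -5*0 - 381717 = 0 - 381717 = -381717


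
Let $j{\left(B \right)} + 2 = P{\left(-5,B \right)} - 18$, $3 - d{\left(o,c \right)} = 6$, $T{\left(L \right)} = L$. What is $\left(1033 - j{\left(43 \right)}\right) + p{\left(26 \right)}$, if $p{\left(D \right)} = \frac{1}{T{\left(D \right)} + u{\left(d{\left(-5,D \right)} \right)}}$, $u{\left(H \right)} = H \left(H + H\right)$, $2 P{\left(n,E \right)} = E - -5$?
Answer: $\frac{45277}{44} \approx 1029.0$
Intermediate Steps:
$P{\left(n,E \right)} = \frac{5}{2} + \frac{E}{2}$ ($P{\left(n,E \right)} = \frac{E - -5}{2} = \frac{E + 5}{2} = \frac{5 + E}{2} = \frac{5}{2} + \frac{E}{2}$)
$d{\left(o,c \right)} = -3$ ($d{\left(o,c \right)} = 3 - 6 = -3$)
$u{\left(H \right)} = 2 H^{2}$ ($u{\left(H \right)} = H 2 H = 2 H^{2}$)
$j{\left(B \right)} = - \frac{35}{2} + \frac{B}{2}$ ($j{\left(B \right)} = -2 + \left(\left(\frac{5}{2} + \frac{B}{2}\right) - 18\right) = -2 + \left(- \frac{31}{2} + \frac{B}{2}\right) = - \frac{35}{2} + \frac{B}{2}$)
$p{\left(D \right)} = \frac{1}{18 + D}$ ($p{\left(D \right)} = \frac{1}{D + 2 \left(-3\right)^{2}} = \frac{1}{D + 2 \cdot 9} = \frac{1}{D + 18} = \frac{1}{18 + D}$)
$\left(1033 - j{\left(43 \right)}\right) + p{\left(26 \right)} = \left(1033 - \left(- \frac{35}{2} + \frac{1}{2} \cdot 43\right)\right) + \frac{1}{18 + 26} = \left(1033 - \left(- \frac{35}{2} + \frac{43}{2}\right)\right) + \frac{1}{44} = \left(1033 - 4\right) + \frac{1}{44} = 1029 + \frac{1}{44} = \frac{45277}{44}$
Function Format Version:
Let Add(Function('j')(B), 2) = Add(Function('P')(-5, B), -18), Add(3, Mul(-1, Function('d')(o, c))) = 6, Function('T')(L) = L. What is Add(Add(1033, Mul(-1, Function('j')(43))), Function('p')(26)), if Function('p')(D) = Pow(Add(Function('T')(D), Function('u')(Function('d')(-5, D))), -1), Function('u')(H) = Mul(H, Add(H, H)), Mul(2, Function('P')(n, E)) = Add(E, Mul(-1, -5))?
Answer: Rational(45277, 44) ≈ 1029.0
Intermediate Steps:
Function('P')(n, E) = Add(Rational(5, 2), Mul(Rational(1, 2), E)) (Function('P')(n, E) = Mul(Rational(1, 2), Add(E, Mul(-1, -5))) = Mul(Rational(1, 2), Add(E, 5)) = Mul(Rational(1, 2), Add(5, E)) = Add(Rational(5, 2), Mul(Rational(1, 2), E)))
Function('d')(o, c) = -3 (Function('d')(o, c) = Add(3, Mul(-1, 6)) = Add(3, -6) = -3)
Function('u')(H) = Mul(2, Pow(H, 2)) (Function('u')(H) = Mul(H, Mul(2, H)) = Mul(2, Pow(H, 2)))
Function('j')(B) = Add(Rational(-35, 2), Mul(Rational(1, 2), B)) (Function('j')(B) = Add(-2, Add(Add(Rational(5, 2), Mul(Rational(1, 2), B)), -18)) = Add(-2, Add(Rational(-31, 2), Mul(Rational(1, 2), B))) = Add(Rational(-35, 2), Mul(Rational(1, 2), B)))
Function('p')(D) = Pow(Add(18, D), -1) (Function('p')(D) = Pow(Add(D, Mul(2, Pow(-3, 2))), -1) = Pow(Add(D, Mul(2, 9)), -1) = Pow(Add(D, 18), -1) = Pow(Add(18, D), -1))
Add(Add(1033, Mul(-1, Function('j')(43))), Function('p')(26)) = Add(Add(1033, Mul(-1, Add(Rational(-35, 2), Mul(Rational(1, 2), 43)))), Pow(Add(18, 26), -1)) = Add(Add(1033, Mul(-1, Add(Rational(-35, 2), Rational(43, 2)))), Pow(44, -1)) = Add(Add(1033, Mul(-1, 4)), Rational(1, 44)) = Add(Add(1033, -4), Rational(1, 44)) = Add(1029, Rational(1, 44)) = Rational(45277, 44)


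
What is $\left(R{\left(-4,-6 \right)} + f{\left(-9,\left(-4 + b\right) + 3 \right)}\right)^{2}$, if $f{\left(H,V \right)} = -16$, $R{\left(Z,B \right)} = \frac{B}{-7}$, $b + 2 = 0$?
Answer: $\frac{11236}{49} \approx 229.31$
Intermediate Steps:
$b = -2$ ($b = -2 + 0 = -2$)
$R{\left(Z,B \right)} = - \frac{B}{7}$ ($R{\left(Z,B \right)} = B \left(- \frac{1}{7}\right) = - \frac{B}{7}$)
$\left(R{\left(-4,-6 \right)} + f{\left(-9,\left(-4 + b\right) + 3 \right)}\right)^{2} = \left(\left(- \frac{1}{7}\right) \left(-6\right) - 16\right)^{2} = \left(\frac{6}{7} - 16\right)^{2} = \left(- \frac{106}{7}\right)^{2} = \frac{11236}{49}$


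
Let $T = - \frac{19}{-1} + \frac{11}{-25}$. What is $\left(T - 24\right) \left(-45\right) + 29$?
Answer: $\frac{1369}{5} \approx 273.8$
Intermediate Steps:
$T = \frac{464}{25}$ ($T = \left(-19\right) \left(-1\right) + 11 \left(- \frac{1}{25}\right) = 19 - \frac{11}{25} = \frac{464}{25} \approx 18.56$)
$\left(T - 24\right) \left(-45\right) + 29 = \left(\frac{464}{25} - 24\right) \left(-45\right) + 29 = \left(- \frac{136}{25}\right) \left(-45\right) + 29 = \frac{1224}{5} + 29 = \frac{1369}{5}$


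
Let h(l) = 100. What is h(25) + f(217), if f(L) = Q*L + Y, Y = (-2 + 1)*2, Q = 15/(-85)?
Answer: 1015/17 ≈ 59.706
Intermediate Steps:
Q = -3/17 (Q = 15*(-1/85) = -3/17 ≈ -0.17647)
Y = -2 (Y = -1*2 = -2)
f(L) = -2 - 3*L/17 (f(L) = -3*L/17 - 2 = -2 - 3*L/17)
h(25) + f(217) = 100 + (-2 - 3/17*217) = 100 + (-2 - 651/17) = 100 - 685/17 = 1015/17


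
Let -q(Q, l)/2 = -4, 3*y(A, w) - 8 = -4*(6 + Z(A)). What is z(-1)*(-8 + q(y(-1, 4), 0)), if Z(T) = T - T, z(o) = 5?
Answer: 0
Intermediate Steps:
Z(T) = 0
y(A, w) = -16/3 (y(A, w) = 8/3 + (-4*(6 + 0))/3 = 8/3 + (-4*6)/3 = 8/3 + (1/3)*(-24) = 8/3 - 8 = -16/3)
q(Q, l) = 8 (q(Q, l) = -2*(-4) = 8)
z(-1)*(-8 + q(y(-1, 4), 0)) = 5*(-8 + 8) = 5*0 = 0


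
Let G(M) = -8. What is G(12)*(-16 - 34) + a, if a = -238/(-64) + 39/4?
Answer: 13231/32 ≈ 413.47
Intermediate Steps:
a = 431/32 (a = -238*(-1/64) + 39*(¼) = 119/32 + 39/4 = 431/32 ≈ 13.469)
G(12)*(-16 - 34) + a = -8*(-16 - 34) + 431/32 = -8*(-50) + 431/32 = 400 + 431/32 = 13231/32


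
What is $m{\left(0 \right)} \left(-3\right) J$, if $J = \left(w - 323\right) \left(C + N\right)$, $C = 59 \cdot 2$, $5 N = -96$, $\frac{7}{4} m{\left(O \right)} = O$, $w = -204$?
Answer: $0$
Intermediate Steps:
$m{\left(O \right)} = \frac{4 O}{7}$
$N = - \frac{96}{5}$ ($N = \frac{1}{5} \left(-96\right) = - \frac{96}{5} \approx -19.2$)
$C = 118$
$J = - \frac{260338}{5}$ ($J = \left(-204 - 323\right) \left(118 - \frac{96}{5}\right) = \left(-527\right) \frac{494}{5} = - \frac{260338}{5} \approx -52068.0$)
$m{\left(0 \right)} \left(-3\right) J = \frac{4}{7} \cdot 0 \left(-3\right) \left(- \frac{260338}{5}\right) = 0 \left(-3\right) \left(- \frac{260338}{5}\right) = 0 \left(- \frac{260338}{5}\right) = 0$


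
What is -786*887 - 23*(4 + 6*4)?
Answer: -697826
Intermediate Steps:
-786*887 - 23*(4 + 6*4) = -697182 - 23*(4 + 24) = -697182 - 23*28 = -697182 - 644 = -697826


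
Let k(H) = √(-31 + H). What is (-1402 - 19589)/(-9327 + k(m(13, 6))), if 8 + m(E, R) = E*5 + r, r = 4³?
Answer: 21753673/9665871 + 6997*√10/9665871 ≈ 2.2529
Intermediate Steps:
r = 64
m(E, R) = 56 + 5*E (m(E, R) = -8 + (E*5 + 64) = -8 + (5*E + 64) = -8 + (64 + 5*E) = 56 + 5*E)
(-1402 - 19589)/(-9327 + k(m(13, 6))) = (-1402 - 19589)/(-9327 + √(-31 + (56 + 5*13))) = -20991/(-9327 + √(-31 + (56 + 65))) = -20991/(-9327 + √(-31 + 121)) = -20991/(-9327 + √90) = -20991/(-9327 + 3*√10)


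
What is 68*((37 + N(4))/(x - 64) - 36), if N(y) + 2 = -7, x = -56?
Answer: -36958/15 ≈ -2463.9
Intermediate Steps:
N(y) = -9 (N(y) = -2 - 7 = -9)
68*((37 + N(4))/(x - 64) - 36) = 68*((37 - 9)/(-56 - 64) - 36) = 68*(28/(-120) - 36) = 68*(28*(-1/120) - 36) = 68*(-7/30 - 36) = 68*(-1087/30) = -36958/15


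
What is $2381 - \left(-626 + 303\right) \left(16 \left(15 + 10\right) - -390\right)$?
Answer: $257551$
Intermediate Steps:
$2381 - \left(-626 + 303\right) \left(16 \left(15 + 10\right) - -390\right) = 2381 - - 323 \left(16 \cdot 25 + 390\right) = 2381 - - 323 \left(400 + 390\right) = 2381 - \left(-323\right) 790 = 2381 - -255170 = 2381 + 255170 = 257551$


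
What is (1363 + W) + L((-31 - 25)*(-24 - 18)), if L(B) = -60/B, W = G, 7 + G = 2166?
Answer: 690307/196 ≈ 3522.0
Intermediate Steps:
G = 2159 (G = -7 + 2166 = 2159)
W = 2159
(1363 + W) + L((-31 - 25)*(-24 - 18)) = (1363 + 2159) - 60*1/((-31 - 25)*(-24 - 18)) = 3522 - 60/((-56*(-42))) = 3522 - 60/2352 = 3522 - 60*1/2352 = 3522 - 5/196 = 690307/196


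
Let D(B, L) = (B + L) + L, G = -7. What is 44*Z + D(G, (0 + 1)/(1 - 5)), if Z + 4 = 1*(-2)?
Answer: -543/2 ≈ -271.50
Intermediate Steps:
D(B, L) = B + 2*L
Z = -6 (Z = -4 + 1*(-2) = -4 - 2 = -6)
44*Z + D(G, (0 + 1)/(1 - 5)) = 44*(-6) + (-7 + 2*((0 + 1)/(1 - 5))) = -264 + (-7 + 2*(1/(-4))) = -264 + (-7 + 2*(1*(-¼))) = -264 + (-7 + 2*(-¼)) = -264 + (-7 - ½) = -264 - 15/2 = -543/2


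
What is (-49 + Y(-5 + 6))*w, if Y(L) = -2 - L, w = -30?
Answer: 1560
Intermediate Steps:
(-49 + Y(-5 + 6))*w = (-49 + (-2 - (-5 + 6)))*(-30) = (-49 + (-2 - 1*1))*(-30) = (-49 + (-2 - 1))*(-30) = (-49 - 3)*(-30) = -52*(-30) = 1560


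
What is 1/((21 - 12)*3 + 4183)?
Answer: 1/4210 ≈ 0.00023753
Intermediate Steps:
1/((21 - 12)*3 + 4183) = 1/(9*3 + 4183) = 1/(27 + 4183) = 1/4210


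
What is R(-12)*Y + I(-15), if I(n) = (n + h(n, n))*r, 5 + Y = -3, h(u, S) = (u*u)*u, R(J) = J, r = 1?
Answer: -3294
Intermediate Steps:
h(u, S) = u³ (h(u, S) = u²*u = u³)
Y = -8 (Y = -5 - 3 = -8)
I(n) = n + n³ (I(n) = (n + n³)*1 = n + n³)
R(-12)*Y + I(-15) = -12*(-8) + (-15 + (-15)³) = 96 + (-15 - 3375) = 96 - 3390 = -3294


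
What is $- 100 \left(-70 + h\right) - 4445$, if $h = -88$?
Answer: $11355$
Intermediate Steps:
$- 100 \left(-70 + h\right) - 4445 = - 100 \left(-70 - 88\right) - 4445 = \left(-100\right) \left(-158\right) - 4445 = 15800 - 4445 = 11355$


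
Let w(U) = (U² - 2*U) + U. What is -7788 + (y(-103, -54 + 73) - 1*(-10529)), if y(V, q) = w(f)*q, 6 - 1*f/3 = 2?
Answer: 5249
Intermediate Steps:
f = 12 (f = 18 - 3*2 = 18 - 6 = 12)
w(U) = U² - U
y(V, q) = 132*q (y(V, q) = (12*(-1 + 12))*q = (12*11)*q = 132*q)
-7788 + (y(-103, -54 + 73) - 1*(-10529)) = -7788 + (132*(-54 + 73) - 1*(-10529)) = -7788 + (132*19 + 10529) = -7788 + (2508 + 10529) = -7788 + 13037 = 5249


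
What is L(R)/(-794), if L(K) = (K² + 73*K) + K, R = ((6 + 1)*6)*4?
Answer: -20328/397 ≈ -51.204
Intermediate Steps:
R = 168 (R = (7*6)*4 = 42*4 = 168)
L(K) = K² + 74*K
L(R)/(-794) = (168*(74 + 168))/(-794) = (168*242)*(-1/794) = 40656*(-1/794) = -20328/397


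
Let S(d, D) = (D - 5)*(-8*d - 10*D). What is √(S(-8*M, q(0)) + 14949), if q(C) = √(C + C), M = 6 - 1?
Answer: √13349 ≈ 115.54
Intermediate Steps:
M = 5
q(C) = √2*√C (q(C) = √(2*C) = √2*√C)
S(d, D) = (-5 + D)*(-10*D - 8*d)
√(S(-8*M, q(0)) + 14949) = √((-10*(√2*√0)² + 40*(-8*5) + 50*(√2*√0) - 8*√2*√0*(-8*5)) + 14949) = √((-10*(√2*0)² + 40*(-40) + 50*(√2*0) - 8*√2*0*(-40)) + 14949) = √((-10*0² - 1600 + 50*0 - 8*0*(-40)) + 14949) = √((-10*0 - 1600 + 0 + 0) + 14949) = √((0 - 1600 + 0 + 0) + 14949) = √(-1600 + 14949) = √13349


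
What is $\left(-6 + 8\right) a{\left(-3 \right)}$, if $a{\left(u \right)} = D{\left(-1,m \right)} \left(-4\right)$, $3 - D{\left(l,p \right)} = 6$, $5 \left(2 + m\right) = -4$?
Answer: $24$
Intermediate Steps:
$m = - \frac{14}{5}$ ($m = -2 + \frac{1}{5} \left(-4\right) = -2 - \frac{4}{5} = - \frac{14}{5} \approx -2.8$)
$D{\left(l,p \right)} = -3$ ($D{\left(l,p \right)} = 3 - 6 = -3$)
$a{\left(u \right)} = 12$ ($a{\left(u \right)} = \left(-3\right) \left(-4\right) = 12$)
$\left(-6 + 8\right) a{\left(-3 \right)} = \left(-6 + 8\right) 12 = 2 \cdot 12 = 24$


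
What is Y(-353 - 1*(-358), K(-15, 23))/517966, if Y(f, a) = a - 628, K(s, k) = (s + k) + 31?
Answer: -589/517966 ≈ -0.0011371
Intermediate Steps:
K(s, k) = 31 + k + s (K(s, k) = (k + s) + 31 = 31 + k + s)
Y(f, a) = -628 + a
Y(-353 - 1*(-358), K(-15, 23))/517966 = (-628 + (31 + 23 - 15))/517966 = (-628 + 39)*(1/517966) = -589*1/517966 = -589/517966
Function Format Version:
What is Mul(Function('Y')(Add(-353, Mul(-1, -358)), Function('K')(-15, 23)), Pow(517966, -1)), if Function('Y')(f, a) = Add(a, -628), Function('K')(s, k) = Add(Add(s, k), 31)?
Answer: Rational(-589, 517966) ≈ -0.0011371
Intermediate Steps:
Function('K')(s, k) = Add(31, k, s) (Function('K')(s, k) = Add(Add(k, s), 31) = Add(31, k, s))
Function('Y')(f, a) = Add(-628, a)
Mul(Function('Y')(Add(-353, Mul(-1, -358)), Function('K')(-15, 23)), Pow(517966, -1)) = Mul(Add(-628, Add(31, 23, -15)), Pow(517966, -1)) = Mul(Add(-628, 39), Rational(1, 517966)) = Mul(-589, Rational(1, 517966)) = Rational(-589, 517966)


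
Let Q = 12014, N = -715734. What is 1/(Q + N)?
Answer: -1/703720 ≈ -1.4210e-6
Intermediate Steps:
1/(Q + N) = 1/(12014 - 715734) = 1/(-703720) = -1/703720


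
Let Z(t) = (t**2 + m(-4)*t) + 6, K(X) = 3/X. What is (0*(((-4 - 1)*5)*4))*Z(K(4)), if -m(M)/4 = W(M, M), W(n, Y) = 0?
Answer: 0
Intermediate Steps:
m(M) = 0 (m(M) = -4*0 = 0)
Z(t) = 6 + t**2 (Z(t) = (t**2 + 0*t) + 6 = (t**2 + 0) + 6 = t**2 + 6 = 6 + t**2)
(0*(((-4 - 1)*5)*4))*Z(K(4)) = (0*(((-4 - 1)*5)*4))*(6 + (3/4)**2) = (0*(-5*5*4))*(6 + (3*(1/4))**2) = (0*(-25*4))*(6 + (3/4)**2) = (0*(-100))*(6 + 9/16) = 0*(105/16) = 0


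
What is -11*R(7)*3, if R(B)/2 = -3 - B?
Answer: 660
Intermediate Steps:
R(B) = -6 - 2*B (R(B) = 2*(-3 - B) = -6 - 2*B)
-11*R(7)*3 = -11*(-6 - 2*7)*3 = -11*(-6 - 14)*3 = -11*(-20)*3 = 220*3 = 660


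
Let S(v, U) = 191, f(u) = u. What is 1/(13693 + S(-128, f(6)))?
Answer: 1/13884 ≈ 7.2025e-5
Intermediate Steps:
1/(13693 + S(-128, f(6))) = 1/(13693 + 191) = 1/13884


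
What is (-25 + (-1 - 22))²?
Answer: 2304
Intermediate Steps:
(-25 + (-1 - 22))² = (-25 - 23)² = (-48)² = 2304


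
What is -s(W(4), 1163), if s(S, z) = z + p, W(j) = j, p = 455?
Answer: -1618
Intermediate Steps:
s(S, z) = 455 + z (s(S, z) = z + 455 = 455 + z)
-s(W(4), 1163) = -(455 + 1163) = -1*1618 = -1618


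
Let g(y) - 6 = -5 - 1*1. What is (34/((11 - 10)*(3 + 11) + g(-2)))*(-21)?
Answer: -51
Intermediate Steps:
g(y) = 0 (g(y) = 6 + (-5 - 1*1) = 6 + (-5 - 1) = 6 - 6 = 0)
(34/((11 - 10)*(3 + 11) + g(-2)))*(-21) = (34/((11 - 10)*(3 + 11) + 0))*(-21) = (34/(1*14 + 0))*(-21) = (34/(14 + 0))*(-21) = (34/14)*(-21) = ((1/14)*34)*(-21) = (17/7)*(-21) = -51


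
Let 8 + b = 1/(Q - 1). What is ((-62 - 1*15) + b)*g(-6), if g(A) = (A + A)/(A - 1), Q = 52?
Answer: -17336/119 ≈ -145.68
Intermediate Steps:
g(A) = 2*A/(-1 + A) (g(A) = (2*A)/(-1 + A) = 2*A/(-1 + A))
b = -407/51 (b = -8 + 1/(52 - 1) = -8 + 1/51 = -407/51 ≈ -7.9804)
((-62 - 1*15) + b)*g(-6) = ((-62 - 1*15) - 407/51)*(2*(-6)/(-1 - 6)) = ((-62 - 15) - 407/51)*(2*(-6)/(-7)) = (-77 - 407/51)*(2*(-6)*(-⅐)) = -4334/51*12/7 = -17336/119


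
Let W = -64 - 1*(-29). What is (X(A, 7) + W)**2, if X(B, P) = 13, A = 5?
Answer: 484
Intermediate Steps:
W = -35 (W = -64 + 29 = -35)
(X(A, 7) + W)**2 = (13 - 35)**2 = (-22)**2 = 484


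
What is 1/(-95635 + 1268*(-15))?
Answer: -1/114655 ≈ -8.7218e-6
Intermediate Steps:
1/(-95635 + 1268*(-15)) = 1/(-95635 - 19020) = 1/(-114655) = -1/114655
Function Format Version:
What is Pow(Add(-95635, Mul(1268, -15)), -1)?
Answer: Rational(-1, 114655) ≈ -8.7218e-6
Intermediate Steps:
Pow(Add(-95635, Mul(1268, -15)), -1) = Pow(Add(-95635, -19020), -1) = Pow(-114655, -1) = Rational(-1, 114655)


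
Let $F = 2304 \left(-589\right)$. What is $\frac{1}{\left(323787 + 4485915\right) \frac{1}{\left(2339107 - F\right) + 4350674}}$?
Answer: $\frac{2682279}{1603234} \approx 1.673$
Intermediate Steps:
$F = -1357056$
$\frac{1}{\left(323787 + 4485915\right) \frac{1}{\left(2339107 - F\right) + 4350674}} = \frac{1}{\left(323787 + 4485915\right) \frac{1}{\left(2339107 - -1357056\right) + 4350674}} = \frac{1}{4809702 \frac{1}{\left(2339107 + 1357056\right) + 4350674}} = \frac{1}{4809702 \frac{1}{3696163 + 4350674}} = \frac{1}{4809702 \cdot \frac{1}{8046837}} = \frac{1}{\frac{1603234}{2682279}} = \frac{2682279}{1603234}$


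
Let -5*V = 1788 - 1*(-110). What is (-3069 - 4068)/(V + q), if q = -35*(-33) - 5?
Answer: -3965/428 ≈ -9.2640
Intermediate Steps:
V = -1898/5 (V = -(1788 - 1*(-110))/5 = -(1788 + 110)/5 = -⅕*1898 = -1898/5 ≈ -379.60)
q = 1150 (q = 1155 - 5 = 1150)
(-3069 - 4068)/(V + q) = (-3069 - 4068)/(-1898/5 + 1150) = -7137/3852/5 = -7137*5/3852 = -3965/428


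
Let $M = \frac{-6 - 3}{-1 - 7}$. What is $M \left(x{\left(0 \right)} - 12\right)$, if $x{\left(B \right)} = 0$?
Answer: $- \frac{27}{2} \approx -13.5$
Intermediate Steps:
$M = \frac{9}{8}$ ($M = - \frac{9}{-8} = \left(-9\right) \left(- \frac{1}{8}\right) = \frac{9}{8} \approx 1.125$)
$M \left(x{\left(0 \right)} - 12\right) = \frac{9 \left(0 - 12\right)}{8} = \frac{9}{8} \left(-12\right) = - \frac{27}{2}$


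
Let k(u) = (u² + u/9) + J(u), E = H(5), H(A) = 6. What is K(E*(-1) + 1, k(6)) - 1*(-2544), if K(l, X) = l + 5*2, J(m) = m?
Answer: 2549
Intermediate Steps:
E = 6
k(u) = u² + 10*u/9 (k(u) = (u² + u/9) + u = u² + 10*u/9)
K(l, X) = 10 + l (K(l, X) = l + 10 = 10 + l)
K(E*(-1) + 1, k(6)) - 1*(-2544) = (10 + (6*(-1) + 1)) - 1*(-2544) = (10 + (-6 + 1)) + 2544 = (10 - 5) + 2544 = 5 + 2544 = 2549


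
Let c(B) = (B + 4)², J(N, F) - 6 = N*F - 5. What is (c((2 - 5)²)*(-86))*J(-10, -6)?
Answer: -886574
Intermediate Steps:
J(N, F) = 1 + F*N (J(N, F) = 6 + (N*F - 5) = 6 + (F*N - 5) = 6 + (-5 + F*N) = 1 + F*N)
c(B) = (4 + B)²
(c((2 - 5)²)*(-86))*J(-10, -6) = ((4 + (2 - 5)²)²*(-86))*(1 - 6*(-10)) = ((4 + (-3)²)²*(-86))*(1 + 60) = ((4 + 9)²*(-86))*61 = (13²*(-86))*61 = (169*(-86))*61 = -14534*61 = -886574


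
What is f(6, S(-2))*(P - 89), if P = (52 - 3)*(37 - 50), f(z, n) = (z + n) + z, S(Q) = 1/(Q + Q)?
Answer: -17061/2 ≈ -8530.5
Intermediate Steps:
S(Q) = 1/(2*Q)
f(z, n) = n + 2*z (f(z, n) = (n + z) + z = n + 2*z)
P = -637 (P = 49*(-13) = -637)
f(6, S(-2))*(P - 89) = ((½)/(-2) + 2*6)*(-637 - 89) = ((½)*(-½) + 12)*(-726) = (-¼ + 12)*(-726) = (47/4)*(-726) = -17061/2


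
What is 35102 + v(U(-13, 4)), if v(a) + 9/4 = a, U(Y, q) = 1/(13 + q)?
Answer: 2386787/68 ≈ 35100.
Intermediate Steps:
v(a) = -9/4 + a
35102 + v(U(-13, 4)) = 35102 + (-9/4 + 1/(13 + 4)) = 35102 + (-9/4 + 1/17) = 35102 - 149/68 = 2386787/68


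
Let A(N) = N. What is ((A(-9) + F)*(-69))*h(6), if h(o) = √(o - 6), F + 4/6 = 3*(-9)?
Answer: 0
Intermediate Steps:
F = -83/3 (F = -⅔ + 3*(-9) = -⅔ - 27 = -83/3 ≈ -27.667)
h(o) = √(-6 + o)
((A(-9) + F)*(-69))*h(6) = ((-9 - 83/3)*(-69))*√(-6 + 6) = (-110/3*(-69))*√0 = 2530*0 = 0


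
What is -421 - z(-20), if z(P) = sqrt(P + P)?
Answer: -421 - 2*I*sqrt(10) ≈ -421.0 - 6.3246*I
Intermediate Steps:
z(P) = sqrt(2)*sqrt(P) (z(P) = sqrt(2*P) = sqrt(2)*sqrt(P))
-421 - z(-20) = -421 - sqrt(2)*sqrt(-20) = -421 - sqrt(2)*2*I*sqrt(5) = -421 - 2*I*sqrt(10)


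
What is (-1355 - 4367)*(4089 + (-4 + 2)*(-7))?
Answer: -23477366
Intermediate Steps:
(-1355 - 4367)*(4089 + (-4 + 2)*(-7)) = -5722*(4089 - 2*(-7)) = -5722*(4089 + 14) = -5722*4103 = -23477366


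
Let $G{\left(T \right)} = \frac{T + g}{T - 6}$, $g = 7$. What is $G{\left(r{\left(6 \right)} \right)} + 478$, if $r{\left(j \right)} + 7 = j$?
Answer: $\frac{3340}{7} \approx 477.14$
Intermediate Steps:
$r{\left(j \right)} = -7 + j$
$G{\left(T \right)} = \frac{7 + T}{-6 + T}$ ($G{\left(T \right)} = \frac{T + 7}{T - 6} = \frac{7 + T}{-6 + T}$)
$G{\left(r{\left(6 \right)} \right)} + 478 = \frac{7 + \left(-7 + 6\right)}{-6 + \left(-7 + 6\right)} + 478 = \frac{7 - 1}{-6 - 1} + 478 = \frac{1}{-7} \cdot 6 + 478 = \left(- \frac{1}{7}\right) 6 + 478 = - \frac{6}{7} + 478 = \frac{3340}{7}$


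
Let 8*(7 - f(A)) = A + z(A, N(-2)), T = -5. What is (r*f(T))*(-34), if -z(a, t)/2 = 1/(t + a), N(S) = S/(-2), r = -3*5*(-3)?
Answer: -92565/8 ≈ -11571.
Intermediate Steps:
r = 45 (r = -15*(-3) = 45)
N(S) = -S/2 (N(S) = S*(-½) = -S/2)
z(a, t) = -2/(a + t) (z(a, t) = -2/(t + a) = -2/(a + t))
f(A) = 7 - A/8 + 1/(4*(1 + A)) (f(A) = 7 - (A - 2/(A - ½*(-2)))/8 = 7 - (A - 2/(A + 1))/8 = 7 - (A - 2/(1 + A))/8 = 7 + (-A/8 + 1/(4*(1 + A))) = 7 - A/8 + 1/(4*(1 + A)))
(r*f(T))*(-34) = (45*((2 + (1 - 5)*(56 - 1*(-5)))/(8*(1 - 5))))*(-34) = (45*((⅛)*(2 - 4*(56 + 5))/(-4)))*(-34) = (45*((⅛)*(-¼)*(2 - 4*61)))*(-34) = (45*((⅛)*(-¼)*(2 - 244)))*(-34) = (45*((⅛)*(-¼)*(-242)))*(-34) = (45*(121/16))*(-34) = (5445/16)*(-34) = -92565/8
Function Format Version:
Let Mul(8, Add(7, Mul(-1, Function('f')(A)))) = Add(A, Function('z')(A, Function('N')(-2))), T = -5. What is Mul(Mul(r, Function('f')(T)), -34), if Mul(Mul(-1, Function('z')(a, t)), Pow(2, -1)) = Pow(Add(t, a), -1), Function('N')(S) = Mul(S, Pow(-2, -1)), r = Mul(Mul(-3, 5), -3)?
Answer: Rational(-92565, 8) ≈ -11571.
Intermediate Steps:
r = 45 (r = Mul(-15, -3) = 45)
Function('N')(S) = Mul(Rational(-1, 2), S) (Function('N')(S) = Mul(S, Rational(-1, 2)) = Mul(Rational(-1, 2), S))
Function('z')(a, t) = Mul(-2, Pow(Add(a, t), -1)) (Function('z')(a, t) = Mul(-2, Pow(Add(t, a), -1)) = Mul(-2, Pow(Add(a, t), -1)))
Function('f')(A) = Add(7, Mul(Rational(-1, 8), A), Mul(Rational(1, 4), Pow(Add(1, A), -1))) (Function('f')(A) = Add(7, Mul(Rational(-1, 8), Add(A, Mul(-2, Pow(Add(A, Mul(Rational(-1, 2), -2)), -1))))) = Add(7, Mul(Rational(-1, 8), Add(A, Mul(-2, Pow(Add(A, 1), -1))))) = Add(7, Mul(Rational(-1, 8), Add(A, Mul(-2, Pow(Add(1, A), -1))))) = Add(7, Add(Mul(Rational(-1, 8), A), Mul(Rational(1, 4), Pow(Add(1, A), -1)))) = Add(7, Mul(Rational(-1, 8), A), Mul(Rational(1, 4), Pow(Add(1, A), -1))))
Mul(Mul(r, Function('f')(T)), -34) = Mul(Mul(45, Mul(Rational(1, 8), Pow(Add(1, -5), -1), Add(2, Mul(Add(1, -5), Add(56, Mul(-1, -5)))))), -34) = Mul(Mul(45, Mul(Rational(1, 8), Pow(-4, -1), Add(2, Mul(-4, Add(56, 5))))), -34) = Mul(Mul(45, Mul(Rational(1, 8), Rational(-1, 4), Add(2, Mul(-4, 61)))), -34) = Mul(Mul(45, Mul(Rational(1, 8), Rational(-1, 4), Add(2, -244))), -34) = Mul(Mul(45, Mul(Rational(1, 8), Rational(-1, 4), -242)), -34) = Mul(Mul(45, Rational(121, 16)), -34) = Mul(Rational(5445, 16), -34) = Rational(-92565, 8)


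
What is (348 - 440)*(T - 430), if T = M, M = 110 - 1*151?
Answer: 43332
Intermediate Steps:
M = -41 (M = 110 - 151 = -41)
T = -41
(348 - 440)*(T - 430) = (348 - 440)*(-41 - 430) = -92*(-471) = 43332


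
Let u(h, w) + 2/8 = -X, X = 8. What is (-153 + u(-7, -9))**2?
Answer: 416025/16 ≈ 26002.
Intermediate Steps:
u(h, w) = -33/4 (u(h, w) = -1/4 - 1*8 = -1/4 - 8 = -33/4)
(-153 + u(-7, -9))**2 = (-153 - 33/4)**2 = (-645/4)**2 = 416025/16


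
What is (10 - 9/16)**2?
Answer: 22801/256 ≈ 89.066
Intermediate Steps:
(10 - 9/16)**2 = (151/16)**2 = 22801/256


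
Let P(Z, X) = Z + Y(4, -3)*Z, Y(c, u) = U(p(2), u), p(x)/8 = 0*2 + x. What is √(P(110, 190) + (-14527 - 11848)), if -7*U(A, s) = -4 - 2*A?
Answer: I*√1259265/7 ≈ 160.31*I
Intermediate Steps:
p(x) = 8*x (p(x) = 8*(0*2 + x) = 8*(0 + x) = 8*x)
U(A, s) = 4/7 + 2*A/7 (U(A, s) = -(-4 - 2*A)/7 = 4/7 + 2*A/7)
Y(c, u) = 36/7 (Y(c, u) = 4/7 + 2*(8*2)/7 = 4/7 + (2/7)*16 = 4/7 + 32/7 = 36/7)
P(Z, X) = 43*Z/7 (P(Z, X) = Z + 36*Z/7 = 43*Z/7)
√(P(110, 190) + (-14527 - 11848)) = √((43/7)*110 + (-14527 - 11848)) = √(4730/7 - 26375) = √(-179895/7) = I*√1259265/7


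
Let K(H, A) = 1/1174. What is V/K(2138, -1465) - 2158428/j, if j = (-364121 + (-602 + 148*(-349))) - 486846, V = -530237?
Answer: -562253478866170/903221 ≈ -6.2250e+8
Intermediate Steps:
K(H, A) = 1/1174
j = -903221 (j = (-364121 + (-602 - 51652)) - 486846 = (-364121 - 52254) - 486846 = -416375 - 486846 = -903221)
V/K(2138, -1465) - 2158428/j = -530237/1/1174 - 2158428/(-903221) = -530237*1174 - 2158428*(-1/903221) = -622498238 + 2158428/903221 = -562253478866170/903221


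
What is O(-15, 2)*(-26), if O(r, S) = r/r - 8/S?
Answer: 78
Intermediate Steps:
O(r, S) = 1 - 8/S
O(-15, 2)*(-26) = ((-8 + 2)/2)*(-26) = ((½)*(-6))*(-26) = -3*(-26) = 78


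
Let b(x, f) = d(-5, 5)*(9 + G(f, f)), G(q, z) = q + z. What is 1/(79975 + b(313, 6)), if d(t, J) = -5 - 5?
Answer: 1/79765 ≈ 1.2537e-5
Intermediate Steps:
d(t, J) = -10
b(x, f) = -90 - 20*f (b(x, f) = -10*(9 + (f + f)) = -10*(9 + 2*f) = -90 - 20*f)
1/(79975 + b(313, 6)) = 1/(79975 + (-90 - 20*6)) = 1/(79975 + (-90 - 120)) = 1/(79975 - 210) = 1/79765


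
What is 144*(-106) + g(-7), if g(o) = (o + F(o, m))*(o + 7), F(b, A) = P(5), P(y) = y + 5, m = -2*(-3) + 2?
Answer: -15264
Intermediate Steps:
m = 8 (m = 6 + 2 = 8)
P(y) = 5 + y
F(b, A) = 10 (F(b, A) = 5 + 5 = 10)
g(o) = (7 + o)*(10 + o) (g(o) = (o + 10)*(o + 7) = (10 + o)*(7 + o) = (7 + o)*(10 + o))
144*(-106) + g(-7) = 144*(-106) + (70 + (-7)² + 17*(-7)) = -15264 + (70 + 49 - 119) = -15264 + 0 = -15264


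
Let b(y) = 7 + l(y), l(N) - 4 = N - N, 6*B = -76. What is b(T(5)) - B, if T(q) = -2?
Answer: 71/3 ≈ 23.667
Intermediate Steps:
B = -38/3 (B = (⅙)*(-76) = -38/3 ≈ -12.667)
l(N) = 4 (l(N) = 4 + (N - N) = 4 + 0 = 4)
b(y) = 11 (b(y) = 7 + 4 = 11)
b(T(5)) - B = 11 - 1*(-38/3) = 11 + 38/3 = 71/3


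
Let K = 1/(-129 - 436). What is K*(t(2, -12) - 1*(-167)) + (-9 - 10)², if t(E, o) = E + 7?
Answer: 203789/565 ≈ 360.69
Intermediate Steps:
t(E, o) = 7 + E
K = -1/565 (K = 1/(-565) = -1/565 ≈ -0.0017699)
K*(t(2, -12) - 1*(-167)) + (-9 - 10)² = -((7 + 2) - 1*(-167))/565 + (-9 - 10)² = -(9 + 167)/565 + (-19)² = -1/565*176 + 361 = -176/565 + 361 = 203789/565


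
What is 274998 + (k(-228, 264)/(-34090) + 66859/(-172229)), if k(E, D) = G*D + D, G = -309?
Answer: 115328842874137/419377615 ≈ 2.7500e+5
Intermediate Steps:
k(E, D) = -308*D (k(E, D) = -309*D + D = -308*D)
274998 + (k(-228, 264)/(-34090) + 66859/(-172229)) = 274998 + (-308*264/(-34090) + 66859/(-172229)) = 274998 + (-81312*(-1/34090) + 66859*(-1/172229)) = 274998 + (5808/2435 - 66859/172229) = 274998 + 837504367/419377615 = 115328842874137/419377615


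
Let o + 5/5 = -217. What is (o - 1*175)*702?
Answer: -275886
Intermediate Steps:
o = -218 (o = -1 - 217 = -218)
(o - 1*175)*702 = (-218 - 1*175)*702 = (-218 - 175)*702 = -393*702 = -275886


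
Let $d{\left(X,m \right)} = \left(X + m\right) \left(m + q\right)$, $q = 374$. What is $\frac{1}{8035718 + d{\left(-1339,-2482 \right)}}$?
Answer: $\frac{1}{16090386} \approx 6.2149 \cdot 10^{-8}$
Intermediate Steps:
$d{\left(X,m \right)} = \left(374 + m\right) \left(X + m\right)$ ($d{\left(X,m \right)} = \left(X + m\right) \left(m + 374\right) = \left(X + m\right) \left(374 + m\right) = \left(374 + m\right) \left(X + m\right)$)
$\frac{1}{8035718 + d{\left(-1339,-2482 \right)}} = \frac{1}{8035718 + \left(\left(-2482\right)^{2} + 374 \left(-1339\right) + 374 \left(-2482\right) - -3323398\right)} = \frac{1}{8035718 + \left(6160324 - 500786 - 928268 + 3323398\right)} = \frac{1}{8035718 + 8054668} = \frac{1}{16090386}$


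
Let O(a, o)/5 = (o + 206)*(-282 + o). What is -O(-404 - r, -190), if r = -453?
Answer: 37760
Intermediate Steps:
O(a, o) = 5*(-282 + o)*(206 + o) (O(a, o) = 5*((o + 206)*(-282 + o)) = 5*((206 + o)*(-282 + o)) = 5*((-282 + o)*(206 + o)) = 5*(-282 + o)*(206 + o))
-O(-404 - r, -190) = -(-290460 - 380*(-190) + 5*(-190)²) = -(-290460 + 72200 + 5*36100) = -(-290460 + 72200 + 180500) = -1*(-37760) = 37760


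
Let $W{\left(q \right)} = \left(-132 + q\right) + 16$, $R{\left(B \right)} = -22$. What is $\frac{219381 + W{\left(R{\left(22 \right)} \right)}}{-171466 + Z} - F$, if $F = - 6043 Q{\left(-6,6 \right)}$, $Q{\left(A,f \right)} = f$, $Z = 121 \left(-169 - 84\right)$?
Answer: $\frac{7326761139}{202079} \approx 36257.0$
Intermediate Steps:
$W{\left(q \right)} = -116 + q$
$Z = -30613$ ($Z = 121 \left(-253\right) = -30613$)
$F = -36258$ ($F = \left(-6043\right) 6 = -36258$)
$\frac{219381 + W{\left(R{\left(22 \right)} \right)}}{-171466 + Z} - F = \frac{219381 - 138}{-171466 - 30613} - -36258 = \frac{219381 - 138}{-202079} + 36258 = 219243 \left(- \frac{1}{202079}\right) + 36258 = - \frac{219243}{202079} + 36258 = \frac{7326761139}{202079}$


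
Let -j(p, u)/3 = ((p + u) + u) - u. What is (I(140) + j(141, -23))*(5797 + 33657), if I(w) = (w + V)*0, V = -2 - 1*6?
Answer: -13966716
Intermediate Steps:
V = -8 (V = -2 - 6 = -8)
j(p, u) = -3*p - 3*u (j(p, u) = -3*(((p + u) + u) - u) = -3*((p + 2*u) - u) = -3*(p + u) = -3*p - 3*u)
I(w) = 0 (I(w) = (w - 8)*0 = (-8 + w)*0 = 0)
(I(140) + j(141, -23))*(5797 + 33657) = (0 + (-3*141 - 3*(-23)))*(5797 + 33657) = (0 + (-423 + 69))*39454 = (0 - 354)*39454 = -354*39454 = -13966716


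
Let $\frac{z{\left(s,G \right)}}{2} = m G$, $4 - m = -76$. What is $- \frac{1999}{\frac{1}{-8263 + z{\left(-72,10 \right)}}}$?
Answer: $13319337$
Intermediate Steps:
$m = 80$ ($m = 4 - -76 = 4 + 76 = 80$)
$z{\left(s,G \right)} = 160 G$ ($z{\left(s,G \right)} = 2 \cdot 80 G = 160 G$)
$- \frac{1999}{\frac{1}{-8263 + z{\left(-72,10 \right)}}} = - \frac{1999}{\frac{1}{-8263 + 160 \cdot 10}} = - \frac{1999}{\frac{1}{-8263 + 1600}} = - \frac{1999}{\frac{1}{-6663}} = - \frac{1999}{- \frac{1}{6663}} = \left(-1999\right) \left(-6663\right) = 13319337$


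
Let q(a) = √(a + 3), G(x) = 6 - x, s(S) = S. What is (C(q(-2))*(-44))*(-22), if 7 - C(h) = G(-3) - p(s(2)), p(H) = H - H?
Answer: -1936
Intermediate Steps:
p(H) = 0
q(a) = √(3 + a)
C(h) = -2 (C(h) = 7 - ((6 - 1*(-3)) - 1*0) = 7 - ((6 + 3) + 0) = 7 - (9 + 0) = 7 - 1*9 = 7 - 9 = -2)
(C(q(-2))*(-44))*(-22) = -2*(-44)*(-22) = 88*(-22) = -1936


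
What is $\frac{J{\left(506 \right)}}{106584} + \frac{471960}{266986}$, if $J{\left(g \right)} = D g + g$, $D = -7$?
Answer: $\frac{2062200631}{1185684826} \approx 1.7392$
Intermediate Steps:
$J{\left(g \right)} = - 6 g$ ($J{\left(g \right)} = - 7 g + g = - 6 g$)
$\frac{J{\left(506 \right)}}{106584} + \frac{471960}{266986} = \frac{\left(-6\right) 506}{106584} + \frac{471960}{266986} = \left(-3036\right) \frac{1}{106584} + 471960 \cdot \frac{1}{266986} = - \frac{253}{8882} + \frac{235980}{133493} = \frac{2062200631}{1185684826}$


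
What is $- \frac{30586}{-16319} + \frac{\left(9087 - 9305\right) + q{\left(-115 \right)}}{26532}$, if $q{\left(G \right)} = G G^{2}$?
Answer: $- \frac{8003736305}{144325236} \approx -55.456$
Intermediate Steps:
$q{\left(G \right)} = G^{3}$
$- \frac{30586}{-16319} + \frac{\left(9087 - 9305\right) + q{\left(-115 \right)}}{26532} = - \frac{30586}{-16319} + \frac{\left(9087 - 9305\right) + \left(-115\right)^{3}}{26532} = \left(-30586\right) \left(- \frac{1}{16319}\right) + \left(-218 - 1520875\right) \frac{1}{26532} = \frac{30586}{16319} - \frac{507031}{8844} = - \frac{8003736305}{144325236}$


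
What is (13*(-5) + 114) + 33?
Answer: 82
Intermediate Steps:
(13*(-5) + 114) + 33 = (-65 + 114) + 33 = 49 + 33 = 82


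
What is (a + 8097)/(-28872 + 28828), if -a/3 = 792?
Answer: -5721/44 ≈ -130.02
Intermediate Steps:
a = -2376 (a = -3*792 = -2376)
(a + 8097)/(-28872 + 28828) = (-2376 + 8097)/(-28872 + 28828) = 5721/(-44) = 5721*(-1/44) = -5721/44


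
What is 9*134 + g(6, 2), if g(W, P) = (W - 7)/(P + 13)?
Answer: 18089/15 ≈ 1205.9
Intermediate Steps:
g(W, P) = (-7 + W)/(13 + P)
9*134 + g(6, 2) = 9*134 + (-7 + 6)/(13 + 2) = 1206 - 1/15 = 18089/15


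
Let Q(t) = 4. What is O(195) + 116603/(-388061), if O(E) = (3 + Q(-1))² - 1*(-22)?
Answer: 27435728/388061 ≈ 70.699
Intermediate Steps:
O(E) = 71 (O(E) = (3 + 4)² - 1*(-22) = 7² + 22 = 49 + 22 = 71)
O(195) + 116603/(-388061) = 71 + 116603/(-388061) = 71 + 116603*(-1/388061) = 71 - 116603/388061 = 27435728/388061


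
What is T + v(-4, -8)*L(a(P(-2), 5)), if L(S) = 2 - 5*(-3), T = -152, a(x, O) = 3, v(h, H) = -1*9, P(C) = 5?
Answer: -305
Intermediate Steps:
v(h, H) = -9
L(S) = 17 (L(S) = 2 + 15 = 17)
T + v(-4, -8)*L(a(P(-2), 5)) = -152 - 9*17 = -152 - 153 = -305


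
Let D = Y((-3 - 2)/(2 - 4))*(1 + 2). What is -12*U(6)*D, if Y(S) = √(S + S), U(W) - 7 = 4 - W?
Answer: -180*√5 ≈ -402.49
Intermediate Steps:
U(W) = 11 - W (U(W) = 7 + (4 - W) = 11 - W)
Y(S) = √2*√S (Y(S) = √(2*S) = √2*√S)
D = 3*√5 (D = (√2*√((-3 - 2)/(2 - 4)))*(1 + 2) = (√2*√(-5/(-2)))*3 = (√2*√(-5*(-½)))*3 = (√2*√(5/2))*3 = (√2*(√10/2))*3 = √5*3 = 3*√5 ≈ 6.7082)
-12*U(6)*D = -12*(11 - 1*6)*3*√5 = -12*(11 - 6)*3*√5 = -60*3*√5 = -180*√5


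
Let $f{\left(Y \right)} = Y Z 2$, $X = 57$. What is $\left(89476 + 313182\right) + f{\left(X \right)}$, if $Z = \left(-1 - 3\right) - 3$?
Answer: $401860$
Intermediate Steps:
$Z = -7$ ($Z = -4 - 3 = -7$)
$f{\left(Y \right)} = - 14 Y$ ($f{\left(Y \right)} = Y \left(-7\right) 2 = - 7 Y 2 = - 14 Y$)
$\left(89476 + 313182\right) + f{\left(X \right)} = \left(89476 + 313182\right) - 798 = 402658 - 798 = 401860$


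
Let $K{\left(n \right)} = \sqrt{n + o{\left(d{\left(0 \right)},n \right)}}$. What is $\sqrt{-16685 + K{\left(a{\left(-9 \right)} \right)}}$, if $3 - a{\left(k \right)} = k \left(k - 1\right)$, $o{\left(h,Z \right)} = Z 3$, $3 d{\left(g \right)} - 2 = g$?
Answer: $\sqrt{-16685 + 2 i \sqrt{87}} \approx 0.0722 + 129.17 i$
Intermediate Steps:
$d{\left(g \right)} = \frac{2}{3} + \frac{g}{3}$
$o{\left(h,Z \right)} = 3 Z$
$a{\left(k \right)} = 3 - k \left(-1 + k\right)$ ($a{\left(k \right)} = 3 - k \left(k - 1\right) = 3 - k \left(-1 + k\right)$)
$K{\left(n \right)} = 2 \sqrt{n}$ ($K{\left(n \right)} = \sqrt{n + 3 n} = \sqrt{4 n} = 2 \sqrt{n}$)
$\sqrt{-16685 + K{\left(a{\left(-9 \right)} \right)}} = \sqrt{-16685 + 2 \sqrt{3 - 9 - \left(-9\right)^{2}}} = \sqrt{-16685 + 2 \sqrt{3 - 9 - 81}} = \sqrt{-16685 + 2 \sqrt{-87}} = \sqrt{-16685 + 2 i \sqrt{87}}$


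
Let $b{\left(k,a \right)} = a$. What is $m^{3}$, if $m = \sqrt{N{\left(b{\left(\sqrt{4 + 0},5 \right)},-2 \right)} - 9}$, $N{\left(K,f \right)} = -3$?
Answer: $- 24 i \sqrt{3} \approx - 41.569 i$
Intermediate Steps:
$m = 2 i \sqrt{3}$ ($m = \sqrt{-3 - 9} = \sqrt{-12} = 2 i \sqrt{3} \approx 3.4641 i$)
$m^{3} = \left(2 i \sqrt{3}\right)^{3} = - 24 i \sqrt{3}$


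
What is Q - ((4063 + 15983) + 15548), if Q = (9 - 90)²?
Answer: -29033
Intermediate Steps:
Q = 6561 (Q = (-81)² = 6561)
Q - ((4063 + 15983) + 15548) = 6561 - ((4063 + 15983) + 15548) = 6561 - (20046 + 15548) = 6561 - 1*35594 = 6561 - 35594 = -29033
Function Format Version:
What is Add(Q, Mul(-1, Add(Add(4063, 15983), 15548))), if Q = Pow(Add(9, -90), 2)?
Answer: -29033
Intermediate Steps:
Q = 6561 (Q = Pow(-81, 2) = 6561)
Add(Q, Mul(-1, Add(Add(4063, 15983), 15548))) = Add(6561, Mul(-1, Add(Add(4063, 15983), 15548))) = Add(6561, Mul(-1, Add(20046, 15548))) = Add(6561, Mul(-1, 35594)) = Add(6561, -35594) = -29033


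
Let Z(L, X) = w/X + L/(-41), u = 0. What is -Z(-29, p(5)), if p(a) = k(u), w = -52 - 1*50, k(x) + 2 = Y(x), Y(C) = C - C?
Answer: -2120/41 ≈ -51.707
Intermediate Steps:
Y(C) = 0
k(x) = -2 (k(x) = -2 + 0 = -2)
w = -102 (w = -52 - 50 = -102)
p(a) = -2
Z(L, X) = -102/X - L/41 (Z(L, X) = -102/X + L/(-41) = -102/X + L*(-1/41) = -102/X - L/41)
-Z(-29, p(5)) = -(-102/(-2) - 1/41*(-29)) = -(-102*(-½) + 29/41) = -(51 + 29/41) = -1*2120/41 = -2120/41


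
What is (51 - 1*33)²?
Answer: 324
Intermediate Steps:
(51 - 1*33)² = (51 - 33)² = 18² = 324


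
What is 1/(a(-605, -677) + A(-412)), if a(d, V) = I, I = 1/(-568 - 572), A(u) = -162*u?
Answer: 1140/76088159 ≈ 1.4983e-5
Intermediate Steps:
I = -1/1140 (I = 1/(-1140) = -1/1140 ≈ -0.00087719)
a(d, V) = -1/1140
1/(a(-605, -677) + A(-412)) = 1/(-1/1140 - 162*(-412)) = 1/(-1/1140 + 66744) = 1/(76088159/1140) = 1140/76088159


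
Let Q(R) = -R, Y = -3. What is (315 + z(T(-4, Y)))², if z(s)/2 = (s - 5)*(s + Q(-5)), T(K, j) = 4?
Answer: 88209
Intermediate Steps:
z(s) = 2*(-5 + s)*(5 + s) (z(s) = 2*((s - 5)*(s - 1*(-5))) = 2*((-5 + s)*(s + 5)) = 2*((-5 + s)*(5 + s)) = 2*(-5 + s)*(5 + s))
(315 + z(T(-4, Y)))² = (315 + (-50 + 2*4²))² = (315 + (-50 + 2*16))² = (315 + (-50 + 32))² = (315 - 18)² = 297² = 88209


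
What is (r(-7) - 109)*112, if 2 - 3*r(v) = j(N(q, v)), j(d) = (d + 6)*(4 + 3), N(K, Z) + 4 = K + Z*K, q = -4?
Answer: -18928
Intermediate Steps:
N(K, Z) = -4 + K + K*Z (N(K, Z) = -4 + (K + Z*K) = -4 + (K + K*Z) = -4 + K + K*Z)
j(d) = 42 + 7*d (j(d) = (6 + d)*7 = 42 + 7*d)
r(v) = 16/3 + 28*v/3 (r(v) = ⅔ - (42 + 7*(-4 - 4 - 4*v))/3 = ⅔ - (42 + 7*(-8 - 4*v))/3 = ⅔ - (42 + (-56 - 28*v))/3 = ⅔ - (-14 - 28*v)/3 = ⅔ + (14/3 + 28*v/3) = 16/3 + 28*v/3)
(r(-7) - 109)*112 = ((16/3 + (28/3)*(-7)) - 109)*112 = ((16/3 - 196/3) - 109)*112 = (-60 - 109)*112 = -169*112 = -18928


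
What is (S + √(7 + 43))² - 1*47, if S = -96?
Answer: 9219 - 960*√2 ≈ 7861.4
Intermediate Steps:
(S + √(7 + 43))² - 1*47 = (-96 + √(7 + 43))² - 1*47 = (-96 + √50)² - 47 = (-96 + 5*√2)² - 47 = -47 + (-96 + 5*√2)²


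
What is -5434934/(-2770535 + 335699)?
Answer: 2717467/1217418 ≈ 2.2322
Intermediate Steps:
-5434934/(-2770535 + 335699) = -5434934/(-2434836) = -5434934*(-1/2434836) = 2717467/1217418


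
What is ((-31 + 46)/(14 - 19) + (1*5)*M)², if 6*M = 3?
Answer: ¼ ≈ 0.25000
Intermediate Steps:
M = ½ (M = (⅙)*3 = ½ ≈ 0.50000)
((-31 + 46)/(14 - 19) + (1*5)*M)² = ((-31 + 46)/(14 - 19) + (1*5)*(½))² = (15/(-5) + 5*(½))² = (15*(-⅕) + 5/2)² = (-3 + 5/2)² = (-½)² = ¼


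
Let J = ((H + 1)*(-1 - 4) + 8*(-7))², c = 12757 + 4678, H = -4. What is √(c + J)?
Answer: 18*√59 ≈ 138.26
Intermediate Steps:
c = 17435
J = 1681 (J = ((-4 + 1)*(-1 - 4) + 8*(-7))² = (-3*(-5) - 56)² = (15 - 56)² = (-41)² = 1681)
√(c + J) = √(17435 + 1681) = √19116 = 18*√59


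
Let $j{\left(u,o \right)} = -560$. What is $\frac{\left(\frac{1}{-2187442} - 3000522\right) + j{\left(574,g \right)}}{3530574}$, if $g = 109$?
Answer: $- \frac{2188230937415}{2574308617236} \approx -0.85003$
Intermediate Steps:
$\frac{\left(\frac{1}{-2187442} - 3000522\right) + j{\left(574,g \right)}}{3530574} = \frac{\left(\frac{1}{-2187442} - 3000522\right) - 560}{3530574} = \left(\left(- \frac{1}{2187442} - 3000522\right) - 560\right) \frac{1}{3530574} = \left(- \frac{6563467844725}{2187442} - 560\right) \frac{1}{3530574} = \left(- \frac{6564692812245}{2187442}\right) \frac{1}{3530574} = - \frac{2188230937415}{2574308617236}$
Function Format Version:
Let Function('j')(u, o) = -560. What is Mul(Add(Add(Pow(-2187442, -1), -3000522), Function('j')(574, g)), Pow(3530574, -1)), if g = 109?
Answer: Rational(-2188230937415, 2574308617236) ≈ -0.85003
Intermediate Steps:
Mul(Add(Add(Pow(-2187442, -1), -3000522), Function('j')(574, g)), Pow(3530574, -1)) = Mul(Add(Add(Pow(-2187442, -1), -3000522), -560), Pow(3530574, -1)) = Mul(Add(Add(Rational(-1, 2187442), -3000522), -560), Rational(1, 3530574)) = Mul(Add(Rational(-6563467844725, 2187442), -560), Rational(1, 3530574)) = Mul(Rational(-6564692812245, 2187442), Rational(1, 3530574)) = Rational(-2188230937415, 2574308617236)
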